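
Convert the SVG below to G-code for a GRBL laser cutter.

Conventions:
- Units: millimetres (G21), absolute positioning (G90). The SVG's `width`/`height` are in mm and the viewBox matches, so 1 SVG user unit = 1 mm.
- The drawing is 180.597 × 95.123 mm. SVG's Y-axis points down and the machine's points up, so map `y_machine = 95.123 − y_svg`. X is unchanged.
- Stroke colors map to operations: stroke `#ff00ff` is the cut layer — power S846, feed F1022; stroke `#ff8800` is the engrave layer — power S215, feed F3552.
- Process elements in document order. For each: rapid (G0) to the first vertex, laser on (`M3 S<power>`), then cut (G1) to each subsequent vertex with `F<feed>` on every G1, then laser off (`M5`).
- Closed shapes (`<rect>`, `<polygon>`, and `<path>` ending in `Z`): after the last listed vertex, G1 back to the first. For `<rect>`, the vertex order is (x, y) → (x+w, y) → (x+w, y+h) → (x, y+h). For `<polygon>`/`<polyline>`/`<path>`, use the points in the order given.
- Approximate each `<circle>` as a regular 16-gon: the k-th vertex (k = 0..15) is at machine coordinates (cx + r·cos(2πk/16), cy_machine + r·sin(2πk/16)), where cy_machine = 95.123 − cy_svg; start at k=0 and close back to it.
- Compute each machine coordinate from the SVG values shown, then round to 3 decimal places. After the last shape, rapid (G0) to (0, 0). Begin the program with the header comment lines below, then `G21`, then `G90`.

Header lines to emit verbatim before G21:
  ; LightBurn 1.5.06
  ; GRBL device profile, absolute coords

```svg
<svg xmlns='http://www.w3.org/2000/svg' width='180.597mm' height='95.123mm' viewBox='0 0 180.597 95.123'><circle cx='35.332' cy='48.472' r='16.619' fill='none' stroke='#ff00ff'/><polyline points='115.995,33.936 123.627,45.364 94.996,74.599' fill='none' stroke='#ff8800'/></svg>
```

; LightBurn 1.5.06
; GRBL device profile, absolute coords
G21
G90
G0 X51.951 Y46.651
M3 S846
G1 X50.686 Y53.011 F1022
G1 X47.083 Y58.402 F1022
G1 X41.692 Y62.005 F1022
G1 X35.332 Y63.270 F1022
G1 X28.972 Y62.005 F1022
G1 X23.581 Y58.402 F1022
G1 X19.978 Y53.011 F1022
G1 X18.713 Y46.651 F1022
G1 X19.978 Y40.291 F1022
G1 X23.581 Y34.900 F1022
G1 X28.972 Y31.297 F1022
G1 X35.332 Y30.032 F1022
G1 X41.692 Y31.297 F1022
G1 X47.083 Y34.900 F1022
G1 X50.686 Y40.291 F1022
G1 X51.951 Y46.651 F1022
M5
G0 X115.995 Y61.187
M3 S215
G1 X123.627 Y49.759 F3552
G1 X94.996 Y20.524 F3552
M5
G0 X0.000 Y0.000

1 u = 1 mm; y_m = 95.123 − y.

[1] `<circle>` circle, #ff00ff→cut S846 F1022: (51.951,46.651) → (50.686,53.011) → (47.083,58.402) → (41.692,62.005) → (35.332,63.270) → (28.972,62.005) → (23.581,58.402) → (19.978,53.011) → (18.713,46.651) → (19.978,40.291) → (23.581,34.900) → (28.972,31.297) → (35.332,30.032) → (41.692,31.297) → (47.083,34.900) → (50.686,40.291) → (51.951,46.651) (closed)

[2] `<polyline>` open polyline, #ff8800→engrave S215 F3552: (115.995,61.187) → (123.627,49.759) → (94.996,20.524)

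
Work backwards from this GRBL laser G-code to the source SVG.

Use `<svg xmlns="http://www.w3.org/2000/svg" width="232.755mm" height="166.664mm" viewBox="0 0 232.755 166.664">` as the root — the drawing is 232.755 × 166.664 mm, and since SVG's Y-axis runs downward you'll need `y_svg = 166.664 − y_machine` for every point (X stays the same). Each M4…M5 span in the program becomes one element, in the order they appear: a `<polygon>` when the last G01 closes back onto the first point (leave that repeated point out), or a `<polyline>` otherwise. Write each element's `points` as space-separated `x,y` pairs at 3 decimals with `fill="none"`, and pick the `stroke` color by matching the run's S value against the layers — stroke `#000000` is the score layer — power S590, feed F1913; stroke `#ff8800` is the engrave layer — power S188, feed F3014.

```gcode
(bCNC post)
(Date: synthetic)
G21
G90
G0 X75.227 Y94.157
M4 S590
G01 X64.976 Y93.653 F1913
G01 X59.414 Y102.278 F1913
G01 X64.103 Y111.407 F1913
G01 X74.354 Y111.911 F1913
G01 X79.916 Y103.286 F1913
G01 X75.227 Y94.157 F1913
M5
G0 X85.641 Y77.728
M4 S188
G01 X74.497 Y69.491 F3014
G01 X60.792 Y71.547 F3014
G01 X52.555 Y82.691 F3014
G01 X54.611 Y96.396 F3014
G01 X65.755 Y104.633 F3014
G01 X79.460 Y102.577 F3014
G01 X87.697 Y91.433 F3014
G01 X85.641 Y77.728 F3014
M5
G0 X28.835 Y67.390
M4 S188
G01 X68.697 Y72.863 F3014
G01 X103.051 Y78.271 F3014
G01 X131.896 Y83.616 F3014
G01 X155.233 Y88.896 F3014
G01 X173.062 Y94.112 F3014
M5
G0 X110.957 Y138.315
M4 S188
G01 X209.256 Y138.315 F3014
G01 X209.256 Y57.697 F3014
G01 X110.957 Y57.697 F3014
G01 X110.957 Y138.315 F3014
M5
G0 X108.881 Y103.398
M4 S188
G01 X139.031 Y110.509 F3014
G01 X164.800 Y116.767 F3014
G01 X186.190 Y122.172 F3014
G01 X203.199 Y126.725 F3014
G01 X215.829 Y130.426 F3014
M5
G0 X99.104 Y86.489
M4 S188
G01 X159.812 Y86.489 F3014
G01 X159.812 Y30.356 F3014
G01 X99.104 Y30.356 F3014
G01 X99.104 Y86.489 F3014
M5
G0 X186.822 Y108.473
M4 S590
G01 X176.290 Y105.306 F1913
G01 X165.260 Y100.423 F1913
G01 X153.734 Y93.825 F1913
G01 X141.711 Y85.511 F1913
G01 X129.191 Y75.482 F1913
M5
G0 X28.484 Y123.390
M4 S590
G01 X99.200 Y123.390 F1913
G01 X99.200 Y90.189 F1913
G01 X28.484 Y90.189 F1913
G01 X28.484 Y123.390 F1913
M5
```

Each laser-on run becomes one SVG element. Flip Y back into SVG space with y_svg = 166.664 − y_machine.

Run 1: power S590 maps to stroke `#000000` (score). The run returns to its start, so emit a `<polygon>` with points (Y-flipped): 75.227,72.507 64.976,73.011 59.414,64.386 64.103,55.257 74.354,54.753 79.916,63.378.

Run 2: the run's S188 means `#ff8800` (engrave). The run returns to its start, so emit a `<polygon>` with points (Y-flipped): 85.641,88.936 74.497,97.173 60.792,95.117 52.555,83.973 54.611,70.268 65.755,62.031 79.460,64.087 87.697,75.231.

Run 3: S188 ⇒ engrave layer `#ff8800`. The run is open, so emit a `<polyline>` with points (Y-flipped): 28.835,99.274 68.697,93.801 103.051,88.393 131.896,83.048 155.233,77.768 173.062,72.552.

Run 4: the run's S188 means `#ff8800` (engrave). The run returns to its start, so emit a `<polygon>` with points (Y-flipped): 110.957,28.349 209.256,28.349 209.256,108.967 110.957,108.967.

Run 5: power S188 maps to stroke `#ff8800` (engrave). The run is open, so emit a `<polyline>` with points (Y-flipped): 108.881,63.266 139.031,56.155 164.800,49.897 186.190,44.492 203.199,39.939 215.829,36.238.

Run 6: power S188 maps to stroke `#ff8800` (engrave). The run returns to its start, so emit a `<polygon>` with points (Y-flipped): 99.104,80.175 159.812,80.175 159.812,136.308 99.104,136.308.

Run 7: S590 ⇒ score layer `#000000`. The run is open, so emit a `<polyline>` with points (Y-flipped): 186.822,58.191 176.290,61.358 165.260,66.241 153.734,72.839 141.711,81.153 129.191,91.182.

Run 8: power S590 maps to stroke `#000000` (score). The run returns to its start, so emit a `<polygon>` with points (Y-flipped): 28.484,43.274 99.200,43.274 99.200,76.475 28.484,76.475.

<svg xmlns="http://www.w3.org/2000/svg" width="232.755mm" height="166.664mm" viewBox="0 0 232.755 166.664">
  <polygon points="75.227,72.507 64.976,73.011 59.414,64.386 64.103,55.257 74.354,54.753 79.916,63.378" fill="none" stroke="#000000"/>
  <polygon points="85.641,88.936 74.497,97.173 60.792,95.117 52.555,83.973 54.611,70.268 65.755,62.031 79.460,64.087 87.697,75.231" fill="none" stroke="#ff8800"/>
  <polyline points="28.835,99.274 68.697,93.801 103.051,88.393 131.896,83.048 155.233,77.768 173.062,72.552" fill="none" stroke="#ff8800"/>
  <polygon points="110.957,28.349 209.256,28.349 209.256,108.967 110.957,108.967" fill="none" stroke="#ff8800"/>
  <polyline points="108.881,63.266 139.031,56.155 164.800,49.897 186.190,44.492 203.199,39.939 215.829,36.238" fill="none" stroke="#ff8800"/>
  <polygon points="99.104,80.175 159.812,80.175 159.812,136.308 99.104,136.308" fill="none" stroke="#ff8800"/>
  <polyline points="186.822,58.191 176.290,61.358 165.260,66.241 153.734,72.839 141.711,81.153 129.191,91.182" fill="none" stroke="#000000"/>
  <polygon points="28.484,43.274 99.200,43.274 99.200,76.475 28.484,76.475" fill="none" stroke="#000000"/>
</svg>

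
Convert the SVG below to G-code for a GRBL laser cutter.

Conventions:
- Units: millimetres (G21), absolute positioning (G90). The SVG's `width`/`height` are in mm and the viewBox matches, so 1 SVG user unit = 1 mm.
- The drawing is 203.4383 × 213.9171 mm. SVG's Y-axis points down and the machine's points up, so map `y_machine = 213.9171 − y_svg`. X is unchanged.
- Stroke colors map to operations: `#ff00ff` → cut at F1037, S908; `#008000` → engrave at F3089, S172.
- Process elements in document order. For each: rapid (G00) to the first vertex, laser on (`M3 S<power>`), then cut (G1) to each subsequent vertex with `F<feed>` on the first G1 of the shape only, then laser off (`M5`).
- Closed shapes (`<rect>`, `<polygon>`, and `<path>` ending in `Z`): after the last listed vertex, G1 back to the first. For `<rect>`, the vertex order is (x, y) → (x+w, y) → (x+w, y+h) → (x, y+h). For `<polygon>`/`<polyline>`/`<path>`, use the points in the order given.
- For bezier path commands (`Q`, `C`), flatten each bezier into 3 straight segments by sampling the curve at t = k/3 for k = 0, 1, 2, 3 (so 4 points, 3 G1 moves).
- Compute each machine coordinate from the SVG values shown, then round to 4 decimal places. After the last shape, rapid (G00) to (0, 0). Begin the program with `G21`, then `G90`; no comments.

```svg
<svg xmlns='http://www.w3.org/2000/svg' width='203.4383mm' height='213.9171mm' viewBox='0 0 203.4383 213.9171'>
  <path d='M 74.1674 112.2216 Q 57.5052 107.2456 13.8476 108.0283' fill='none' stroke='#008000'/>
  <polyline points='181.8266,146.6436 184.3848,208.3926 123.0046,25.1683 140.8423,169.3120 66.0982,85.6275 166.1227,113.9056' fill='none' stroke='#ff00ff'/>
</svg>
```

1 u = 1 mm; y_m = 213.9171 − y.

[1] `<path>` quadratic bezier, #008000→engrave S172 F3089: (74.1674,101.6955) → (60.0598,104.3730) → (39.9532,105.7707) → (13.8476,105.8888)

[2] `<polyline>` open polyline, #ff00ff→cut S908 F1037: (181.8266,67.2735) → (184.3848,5.5245) → (123.0046,188.7488) → (140.8423,44.6051) → (66.0982,128.2896) → (166.1227,100.0115)

G21
G90
G00 X74.1674 Y101.6955
M3 S172
G1 X60.0598 Y104.3730 F3089
G1 X39.9532 Y105.7707
G1 X13.8476 Y105.8888
M5
G00 X181.8266 Y67.2735
M3 S908
G1 X184.3848 Y5.5245 F1037
G1 X123.0046 Y188.7488
G1 X140.8423 Y44.6051
G1 X66.0982 Y128.2896
G1 X166.1227 Y100.0115
M5
G00 X0.0000 Y0.0000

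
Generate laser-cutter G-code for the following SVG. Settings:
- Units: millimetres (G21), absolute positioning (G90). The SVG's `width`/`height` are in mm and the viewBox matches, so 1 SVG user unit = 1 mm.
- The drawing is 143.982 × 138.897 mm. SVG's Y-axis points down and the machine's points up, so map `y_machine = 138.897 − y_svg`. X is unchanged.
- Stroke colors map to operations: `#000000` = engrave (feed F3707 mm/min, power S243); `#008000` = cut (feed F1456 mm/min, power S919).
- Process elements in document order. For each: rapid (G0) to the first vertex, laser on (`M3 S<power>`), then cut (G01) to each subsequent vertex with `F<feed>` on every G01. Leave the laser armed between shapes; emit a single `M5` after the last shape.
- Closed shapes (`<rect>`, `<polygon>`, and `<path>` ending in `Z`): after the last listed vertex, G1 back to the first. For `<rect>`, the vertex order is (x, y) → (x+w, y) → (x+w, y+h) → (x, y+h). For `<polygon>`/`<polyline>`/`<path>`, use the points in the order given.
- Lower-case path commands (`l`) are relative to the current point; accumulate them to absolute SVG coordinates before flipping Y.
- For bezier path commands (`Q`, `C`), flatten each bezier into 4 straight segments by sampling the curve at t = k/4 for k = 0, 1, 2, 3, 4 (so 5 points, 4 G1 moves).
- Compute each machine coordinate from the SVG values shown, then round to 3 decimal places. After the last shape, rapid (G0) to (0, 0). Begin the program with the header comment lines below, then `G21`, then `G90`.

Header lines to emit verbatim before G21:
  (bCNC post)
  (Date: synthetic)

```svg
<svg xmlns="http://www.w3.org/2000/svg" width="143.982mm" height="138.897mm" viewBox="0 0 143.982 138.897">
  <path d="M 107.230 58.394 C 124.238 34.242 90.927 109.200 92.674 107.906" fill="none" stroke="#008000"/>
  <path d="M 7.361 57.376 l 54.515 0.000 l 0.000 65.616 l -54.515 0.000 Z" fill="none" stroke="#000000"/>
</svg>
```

(bCNC post)
(Date: synthetic)
G21
G90
G0 X107.230 Y80.503
M3 S919
G01 X111.885 Y82.774 F1456
G01 X105.675 Y64.319 F1456
G01 X96.603 Y41.578 F1456
G01 X92.674 Y30.991 F1456
G0 X7.361 Y81.521
M3 S243
G01 X61.876 Y81.521 F3707
G01 X61.876 Y15.905 F3707
G01 X7.361 Y15.905 F3707
G01 X7.361 Y81.521 F3707
M5
G0 X0.000 Y0.000

1 u = 1 mm; y_m = 138.897 − y.

[1] `<path>` cubic bezier, #008000→cut S919 F1456: (107.230,80.503) → (111.885,82.774) → (105.675,64.319) → (96.603,41.578) → (92.674,30.991)

[2] `<path>` rectangle, #000000→engrave S243 F3707: (7.361,81.521) → (61.876,81.521) → (61.876,15.905) → (7.361,15.905) → (7.361,81.521) (closed)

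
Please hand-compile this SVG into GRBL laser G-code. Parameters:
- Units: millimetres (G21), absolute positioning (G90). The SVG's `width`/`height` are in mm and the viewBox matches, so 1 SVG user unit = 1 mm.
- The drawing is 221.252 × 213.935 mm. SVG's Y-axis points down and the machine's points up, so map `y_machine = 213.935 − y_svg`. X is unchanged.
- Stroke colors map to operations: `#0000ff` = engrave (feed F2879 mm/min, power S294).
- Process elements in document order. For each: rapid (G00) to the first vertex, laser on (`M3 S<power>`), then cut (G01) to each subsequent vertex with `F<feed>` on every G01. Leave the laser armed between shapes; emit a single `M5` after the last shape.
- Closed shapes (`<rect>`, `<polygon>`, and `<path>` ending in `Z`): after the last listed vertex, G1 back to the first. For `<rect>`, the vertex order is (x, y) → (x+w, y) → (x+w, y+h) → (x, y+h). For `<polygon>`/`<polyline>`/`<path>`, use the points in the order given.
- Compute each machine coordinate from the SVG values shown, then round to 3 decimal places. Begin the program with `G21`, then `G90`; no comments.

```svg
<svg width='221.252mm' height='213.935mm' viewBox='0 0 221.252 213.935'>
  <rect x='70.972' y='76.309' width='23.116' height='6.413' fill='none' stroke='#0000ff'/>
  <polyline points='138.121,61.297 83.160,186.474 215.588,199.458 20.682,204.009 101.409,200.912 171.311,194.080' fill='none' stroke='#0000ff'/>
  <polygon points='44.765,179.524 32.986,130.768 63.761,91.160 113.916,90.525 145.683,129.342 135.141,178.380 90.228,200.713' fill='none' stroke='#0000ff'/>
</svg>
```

1 u = 1 mm; y_m = 213.935 − y.

[1] `<rect>` rectangle, #0000ff→engrave S294 F2879: (70.972,137.626) → (94.088,137.626) → (94.088,131.213) → (70.972,131.213) → (70.972,137.626) (closed)

[2] `<polyline>` open polyline, #0000ff→engrave S294 F2879: (138.121,152.638) → (83.160,27.461) → (215.588,14.477) → (20.682,9.926) → (101.409,13.023) → (171.311,19.855)

[3] `<polygon>` regular polygon, #0000ff→engrave S294 F2879: (44.765,34.411) → (32.986,83.167) → (63.761,122.775) → (113.916,123.410) → (145.683,84.593) → (135.141,35.555) → (90.228,13.222) → (44.765,34.411) (closed)

G21
G90
G00 X70.972 Y137.626
M3 S294
G01 X94.088 Y137.626 F2879
G01 X94.088 Y131.213 F2879
G01 X70.972 Y131.213 F2879
G01 X70.972 Y137.626 F2879
G00 X138.121 Y152.638
M3 S294
G01 X83.160 Y27.461 F2879
G01 X215.588 Y14.477 F2879
G01 X20.682 Y9.926 F2879
G01 X101.409 Y13.023 F2879
G01 X171.311 Y19.855 F2879
G00 X44.765 Y34.411
M3 S294
G01 X32.986 Y83.167 F2879
G01 X63.761 Y122.775 F2879
G01 X113.916 Y123.410 F2879
G01 X145.683 Y84.593 F2879
G01 X135.141 Y35.555 F2879
G01 X90.228 Y13.222 F2879
G01 X44.765 Y34.411 F2879
M5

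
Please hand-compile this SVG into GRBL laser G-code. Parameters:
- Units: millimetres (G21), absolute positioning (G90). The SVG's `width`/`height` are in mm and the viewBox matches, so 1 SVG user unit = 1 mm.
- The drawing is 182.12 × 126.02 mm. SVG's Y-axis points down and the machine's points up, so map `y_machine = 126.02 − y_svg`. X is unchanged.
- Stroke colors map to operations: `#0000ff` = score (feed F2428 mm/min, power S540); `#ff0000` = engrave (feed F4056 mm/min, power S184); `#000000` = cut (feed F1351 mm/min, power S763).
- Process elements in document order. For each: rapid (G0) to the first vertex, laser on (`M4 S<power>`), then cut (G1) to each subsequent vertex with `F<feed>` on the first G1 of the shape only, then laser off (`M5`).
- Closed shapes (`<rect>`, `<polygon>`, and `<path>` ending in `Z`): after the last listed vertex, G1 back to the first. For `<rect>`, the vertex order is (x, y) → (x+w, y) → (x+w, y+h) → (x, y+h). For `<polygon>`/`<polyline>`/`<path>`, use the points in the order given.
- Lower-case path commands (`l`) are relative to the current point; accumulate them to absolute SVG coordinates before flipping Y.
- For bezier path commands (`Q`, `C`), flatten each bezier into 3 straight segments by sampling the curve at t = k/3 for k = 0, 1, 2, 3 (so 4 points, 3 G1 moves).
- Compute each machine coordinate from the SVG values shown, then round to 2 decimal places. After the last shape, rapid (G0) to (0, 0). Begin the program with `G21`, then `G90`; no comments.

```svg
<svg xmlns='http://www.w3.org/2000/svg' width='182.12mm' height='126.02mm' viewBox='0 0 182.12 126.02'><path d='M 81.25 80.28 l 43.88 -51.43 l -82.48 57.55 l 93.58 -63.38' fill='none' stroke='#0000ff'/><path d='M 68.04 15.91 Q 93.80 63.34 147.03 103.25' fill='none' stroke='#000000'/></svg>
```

Since the viewBox matches the mm dimensions, user units are millimetres directly. The only transform is the Y-flip y_m = 126.02 − y_svg.

Shape 1 is a open polyline drawn with `<path>`. Its stroke #0000ff means score at S540, F2428. After flipping Y the toolpath is (81.25,45.74) → (125.13,97.17) → (42.65,39.62) → (136.23,103.00).

Shape 2 is a quadratic bezier drawn with `<path>`. Its stroke #000000 means cut at S763, F1351. After flipping Y the toolpath is (68.04,110.11) → (88.27,79.33) → (114.60,50.21) → (147.03,22.77).

G21
G90
G0 X81.25 Y45.74
M4 S540
G1 X125.13 Y97.17 F2428
G1 X42.65 Y39.62
G1 X136.23 Y103.00
M5
G0 X68.04 Y110.11
M4 S763
G1 X88.27 Y79.33 F1351
G1 X114.60 Y50.21
G1 X147.03 Y22.77
M5
G0 X0.00 Y0.00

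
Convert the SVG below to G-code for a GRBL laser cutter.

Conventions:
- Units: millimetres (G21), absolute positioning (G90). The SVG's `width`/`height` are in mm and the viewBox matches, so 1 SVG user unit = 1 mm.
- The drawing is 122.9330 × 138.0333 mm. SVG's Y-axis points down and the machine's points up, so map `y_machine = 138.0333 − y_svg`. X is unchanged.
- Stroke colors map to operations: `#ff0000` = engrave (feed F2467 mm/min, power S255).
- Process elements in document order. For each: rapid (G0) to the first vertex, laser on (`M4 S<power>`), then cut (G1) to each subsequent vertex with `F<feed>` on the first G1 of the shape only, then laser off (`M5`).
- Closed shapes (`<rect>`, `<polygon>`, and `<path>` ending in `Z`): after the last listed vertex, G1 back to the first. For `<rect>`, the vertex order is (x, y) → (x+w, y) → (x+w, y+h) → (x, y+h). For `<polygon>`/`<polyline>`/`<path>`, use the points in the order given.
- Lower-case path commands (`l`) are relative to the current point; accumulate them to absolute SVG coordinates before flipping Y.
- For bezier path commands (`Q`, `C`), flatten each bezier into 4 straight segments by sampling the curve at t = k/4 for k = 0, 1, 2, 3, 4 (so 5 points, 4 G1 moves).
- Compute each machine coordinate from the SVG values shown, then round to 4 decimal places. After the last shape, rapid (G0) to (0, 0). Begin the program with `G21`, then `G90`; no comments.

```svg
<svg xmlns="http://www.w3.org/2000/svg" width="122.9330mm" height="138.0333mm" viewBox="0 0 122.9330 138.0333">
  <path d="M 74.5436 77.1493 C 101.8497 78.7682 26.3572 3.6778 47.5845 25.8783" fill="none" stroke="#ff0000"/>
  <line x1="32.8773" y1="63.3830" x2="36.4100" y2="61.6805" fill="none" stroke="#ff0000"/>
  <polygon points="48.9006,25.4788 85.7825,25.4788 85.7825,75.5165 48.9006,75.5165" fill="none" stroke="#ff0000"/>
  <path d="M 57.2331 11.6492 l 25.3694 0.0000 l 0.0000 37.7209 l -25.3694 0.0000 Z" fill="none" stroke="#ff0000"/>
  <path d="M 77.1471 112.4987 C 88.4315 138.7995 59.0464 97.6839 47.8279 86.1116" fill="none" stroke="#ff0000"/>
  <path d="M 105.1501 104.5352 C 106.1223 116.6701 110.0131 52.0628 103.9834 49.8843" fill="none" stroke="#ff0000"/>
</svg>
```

G21
G90
G0 X74.5436 Y60.8840
M4 S255
G1 X78.8659 Y71.3341 F2467
G1 X63.3436 Y94.2376
G1 X46.6815 Y113.2821
G1 X47.5845 Y112.1550
M5
G0 X32.8773 Y74.6503
M4 S255
G1 X36.4100 Y76.3528 F2467
M5
G0 X48.9006 Y112.5545
M4 S255
G1 X85.7825 Y112.5545 F2467
G1 X85.7825 Y62.5168
G1 X48.9006 Y62.5168
G1 X48.9006 Y112.5545
M5
G0 X57.2331 Y126.3841
M4 S255
G1 X82.6025 Y126.3841 F2467
G1 X82.6025 Y88.6632
G1 X57.2331 Y88.6632
G1 X57.2331 Y126.3841
M5
G0 X77.1471 Y25.5346
M4 S255
G1 X78.9042 Y16.9346 F2467
G1 X70.9261 Y24.5257
G1 X58.7287 Y39.2181
G1 X47.8279 Y51.9217
M5
G0 X105.1501 Y33.4981
M4 S255
G1 X106.2259 Y36.6115 F2467
G1 X107.1925 Y55.4560
G1 X106.8462 Y76.9843
G1 X103.9834 Y88.1490
M5
G0 X0.0000 Y0.0000

Since the viewBox matches the mm dimensions, user units are millimetres directly. The only transform is the Y-flip y_m = 138.0333 − y_svg.

Shape 1 is a cubic bezier drawn with `<path>`. Its stroke #ff0000 means engrave at S255, F2467. After flipping Y the toolpath is (74.5436,60.8840) → (78.8659,71.3341) → (63.3436,94.2376) → (46.6815,113.2821) → (47.5845,112.1550).

Shape 2 is a line segment drawn with `<line>`. Its stroke #ff0000 means engrave at S255, F2467. After flipping Y the toolpath is (32.8773,74.6503) → (36.4100,76.3528).

Shape 3 is a rectangle drawn with `<polygon>`. Its stroke #ff0000 means engrave at S255, F2467. After flipping Y the toolpath is (48.9006,112.5545) → (85.7825,112.5545) → (85.7825,62.5168) → (48.9006,62.5168) → (48.9006,112.5545), returning to the start.

Shape 4 is a rectangle drawn with `<path>`. Its stroke #ff0000 means engrave at S255, F2467. After flipping Y the toolpath is (57.2331,126.3841) → (82.6025,126.3841) → (82.6025,88.6632) → (57.2331,88.6632) → (57.2331,126.3841), returning to the start.

Shape 5 is a cubic bezier drawn with `<path>`. Its stroke #ff0000 means engrave at S255, F2467. After flipping Y the toolpath is (77.1471,25.5346) → (78.9042,16.9346) → (70.9261,24.5257) → (58.7287,39.2181) → (47.8279,51.9217).

Shape 6 is a cubic bezier drawn with `<path>`. Its stroke #ff0000 means engrave at S255, F2467. After flipping Y the toolpath is (105.1501,33.4981) → (106.2259,36.6115) → (107.1925,55.4560) → (106.8462,76.9843) → (103.9834,88.1490).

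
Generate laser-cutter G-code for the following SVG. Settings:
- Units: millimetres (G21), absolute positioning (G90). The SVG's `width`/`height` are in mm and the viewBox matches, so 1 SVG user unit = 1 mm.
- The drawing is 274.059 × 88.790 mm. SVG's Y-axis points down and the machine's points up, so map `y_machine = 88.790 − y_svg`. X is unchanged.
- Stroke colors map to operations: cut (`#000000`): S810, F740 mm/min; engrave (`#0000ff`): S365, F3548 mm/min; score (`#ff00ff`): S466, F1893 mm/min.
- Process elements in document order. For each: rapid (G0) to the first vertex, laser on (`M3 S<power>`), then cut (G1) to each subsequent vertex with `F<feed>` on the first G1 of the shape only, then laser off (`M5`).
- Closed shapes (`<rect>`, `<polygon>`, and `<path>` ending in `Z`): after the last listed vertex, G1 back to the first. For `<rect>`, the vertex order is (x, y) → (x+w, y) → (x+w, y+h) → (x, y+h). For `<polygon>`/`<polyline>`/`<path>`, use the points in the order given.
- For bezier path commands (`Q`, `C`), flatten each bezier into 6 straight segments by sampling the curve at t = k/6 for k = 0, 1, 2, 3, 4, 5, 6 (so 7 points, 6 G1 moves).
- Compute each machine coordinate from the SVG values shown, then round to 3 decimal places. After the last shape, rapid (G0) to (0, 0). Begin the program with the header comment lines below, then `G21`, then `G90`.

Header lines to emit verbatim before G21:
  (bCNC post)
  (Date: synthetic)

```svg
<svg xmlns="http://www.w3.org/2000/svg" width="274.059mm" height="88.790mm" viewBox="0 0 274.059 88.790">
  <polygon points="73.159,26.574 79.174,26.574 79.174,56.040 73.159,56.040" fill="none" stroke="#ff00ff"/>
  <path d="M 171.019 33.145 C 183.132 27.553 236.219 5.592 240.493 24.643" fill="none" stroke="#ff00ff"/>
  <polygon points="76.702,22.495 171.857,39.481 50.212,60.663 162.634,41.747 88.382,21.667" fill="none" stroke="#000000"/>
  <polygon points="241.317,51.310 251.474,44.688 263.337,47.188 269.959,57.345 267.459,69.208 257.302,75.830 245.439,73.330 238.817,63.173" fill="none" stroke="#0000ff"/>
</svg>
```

(bCNC post)
(Date: synthetic)
G21
G90
G0 X73.159 Y62.216
M3 S466
G1 X79.174 Y62.216 F1893
G1 X79.174 Y32.750
G1 X73.159 Y32.750
G1 X73.159 Y62.216
M5
G0 X171.019 Y55.645
M3 S466
G1 X180.074 Y59.539 F1893
G1 X193.465 Y64.568
G1 X208.696 Y69.137
G1 X223.273 Y71.653
G1 X234.704 Y70.520
G1 X240.493 Y64.147
M5
G0 X76.702 Y66.295
M3 S810
G1 X171.857 Y49.309 F740
G1 X50.212 Y28.127
G1 X162.634 Y47.043
G1 X88.382 Y67.123
G1 X76.702 Y66.295
M5
G0 X241.317 Y37.480
M3 S365
G1 X251.474 Y44.102 F3548
G1 X263.337 Y41.602
G1 X269.959 Y31.445
G1 X267.459 Y19.582
G1 X257.302 Y12.960
G1 X245.439 Y15.460
G1 X238.817 Y25.617
G1 X241.317 Y37.480
M5
G0 X0.000 Y0.000

viewBox `0 0 274.059 88.790` with mm width/height → 1 unit = 1 mm. Flip: y_m = 88.790 − y_svg.

**Shape 1** — `<polygon>` rectangle, stroke `#ff00ff` → score (S466, F1893). Machine vertices: (73.159,62.216) → (79.174,62.216) → (79.174,32.750) → (73.159,32.750) → (73.159,62.216). Closed: final G1 returns to the first vertex.

**Shape 2** — `<path>` cubic bezier, stroke `#ff00ff` → score (S466, F1893). Control points (SVG): P0=(171.019,33.145), P1=(183.132,27.553), P2=(236.219,5.592), P3=(240.493,24.643); sampled at t=k/6. Machine vertices: (171.019,55.645) → (180.074,59.539) → (193.465,64.568) → (208.696,69.137) → (223.273,71.653) → (234.704,70.520) → (240.493,64.147). Open path.

**Shape 3** — `<polygon>` closed polygon, stroke `#000000` → cut (S810, F740). Machine vertices: (76.702,66.295) → (171.857,49.309) → (50.212,28.127) → (162.634,47.043) → (88.382,67.123) → (76.702,66.295). Closed: final G1 returns to the first vertex.

**Shape 4** — `<polygon>` regular polygon, stroke `#0000ff` → engrave (S365, F3548). Machine vertices: (241.317,37.480) → (251.474,44.102) → (263.337,41.602) → (269.959,31.445) → (267.459,19.582) → (257.302,12.960) → (245.439,15.460) → (238.817,25.617) → (241.317,37.480). Closed: final G1 returns to the first vertex.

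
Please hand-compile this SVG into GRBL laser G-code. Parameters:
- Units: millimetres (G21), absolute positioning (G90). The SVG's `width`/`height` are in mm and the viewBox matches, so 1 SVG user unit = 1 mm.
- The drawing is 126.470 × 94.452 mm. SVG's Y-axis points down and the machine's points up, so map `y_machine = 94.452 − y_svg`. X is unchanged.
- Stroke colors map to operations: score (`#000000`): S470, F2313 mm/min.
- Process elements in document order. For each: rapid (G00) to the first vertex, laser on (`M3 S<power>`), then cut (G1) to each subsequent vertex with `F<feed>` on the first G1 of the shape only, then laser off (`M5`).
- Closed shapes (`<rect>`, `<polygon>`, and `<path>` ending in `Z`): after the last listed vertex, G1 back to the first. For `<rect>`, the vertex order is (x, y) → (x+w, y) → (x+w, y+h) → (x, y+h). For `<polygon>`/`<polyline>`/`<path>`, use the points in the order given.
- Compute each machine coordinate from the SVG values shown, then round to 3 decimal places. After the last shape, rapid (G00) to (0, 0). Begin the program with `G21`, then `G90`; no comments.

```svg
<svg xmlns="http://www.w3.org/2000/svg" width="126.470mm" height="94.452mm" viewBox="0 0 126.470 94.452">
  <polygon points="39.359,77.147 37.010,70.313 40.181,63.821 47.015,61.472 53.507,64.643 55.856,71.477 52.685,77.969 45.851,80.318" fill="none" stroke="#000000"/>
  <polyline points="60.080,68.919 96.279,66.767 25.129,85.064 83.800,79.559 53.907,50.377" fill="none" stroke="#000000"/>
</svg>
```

G21
G90
G00 X39.359 Y17.305
M3 S470
G1 X37.010 Y24.139 F2313
G1 X40.181 Y30.631
G1 X47.015 Y32.980
G1 X53.507 Y29.809
G1 X55.856 Y22.975
G1 X52.685 Y16.483
G1 X45.851 Y14.134
G1 X39.359 Y17.305
M5
G00 X60.080 Y25.533
M3 S470
G1 X96.279 Y27.685 F2313
G1 X25.129 Y9.388
G1 X83.800 Y14.893
G1 X53.907 Y44.075
M5
G00 X0.000 Y0.000

viewBox `0 0 126.470 94.452` with mm width/height → 1 unit = 1 mm. Flip: y_m = 94.452 − y_svg.

**Shape 1** — `<polygon>` regular polygon, stroke `#000000` → score (S470, F2313). Machine vertices: (39.359,17.305) → (37.010,24.139) → (40.181,30.631) → (47.015,32.980) → (53.507,29.809) → (55.856,22.975) → (52.685,16.483) → (45.851,14.134) → (39.359,17.305). Closed: final G1 returns to the first vertex.

**Shape 2** — `<polyline>` open polyline, stroke `#000000` → score (S470, F2313). Machine vertices: (60.080,25.533) → (96.279,27.685) → (25.129,9.388) → (83.800,14.893) → (53.907,44.075). Open path.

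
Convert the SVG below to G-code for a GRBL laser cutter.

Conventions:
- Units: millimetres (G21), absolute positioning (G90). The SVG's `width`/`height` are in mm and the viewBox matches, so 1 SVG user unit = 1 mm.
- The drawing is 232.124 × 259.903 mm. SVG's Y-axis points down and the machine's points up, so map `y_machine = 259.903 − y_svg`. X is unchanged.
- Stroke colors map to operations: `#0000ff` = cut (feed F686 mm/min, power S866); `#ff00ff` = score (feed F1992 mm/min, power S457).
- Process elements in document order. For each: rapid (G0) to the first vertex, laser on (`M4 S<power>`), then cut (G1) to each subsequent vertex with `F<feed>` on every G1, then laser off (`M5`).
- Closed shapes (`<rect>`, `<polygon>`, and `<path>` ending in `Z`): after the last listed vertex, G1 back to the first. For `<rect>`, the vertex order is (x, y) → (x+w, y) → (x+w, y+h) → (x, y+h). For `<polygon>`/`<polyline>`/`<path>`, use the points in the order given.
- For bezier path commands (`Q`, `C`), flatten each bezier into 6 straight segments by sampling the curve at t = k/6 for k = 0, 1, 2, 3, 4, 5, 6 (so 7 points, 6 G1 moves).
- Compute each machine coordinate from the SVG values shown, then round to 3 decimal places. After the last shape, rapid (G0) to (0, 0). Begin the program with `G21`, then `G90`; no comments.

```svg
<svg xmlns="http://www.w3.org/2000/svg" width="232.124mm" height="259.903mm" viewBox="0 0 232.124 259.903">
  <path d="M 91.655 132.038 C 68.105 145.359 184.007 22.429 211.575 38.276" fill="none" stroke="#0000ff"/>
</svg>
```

viewBox `0 0 232.124 259.903` with mm width/height → 1 unit = 1 mm. Flip: y_m = 259.903 − y_svg.

**Shape 1** — `<path>` cubic bezier, stroke `#0000ff` → cut (S866, F686). Control points (SVG): P0=(91.655,132.038), P1=(68.105,145.359), P2=(184.007,22.429), P3=(211.575,38.276); sampled at t=k/6. Machine vertices: (91.655,127.865) → (90.446,131.285) → (106.152,149.775) → (132.446,175.693) → (162.999,201.401) → (191.484,219.259) → (211.575,221.627). Open path.

G21
G90
G0 X91.655 Y127.865
M4 S866
G1 X90.446 Y131.285 F686
G1 X106.152 Y149.775 F686
G1 X132.446 Y175.693 F686
G1 X162.999 Y201.401 F686
G1 X191.484 Y219.259 F686
G1 X211.575 Y221.627 F686
M5
G0 X0.000 Y0.000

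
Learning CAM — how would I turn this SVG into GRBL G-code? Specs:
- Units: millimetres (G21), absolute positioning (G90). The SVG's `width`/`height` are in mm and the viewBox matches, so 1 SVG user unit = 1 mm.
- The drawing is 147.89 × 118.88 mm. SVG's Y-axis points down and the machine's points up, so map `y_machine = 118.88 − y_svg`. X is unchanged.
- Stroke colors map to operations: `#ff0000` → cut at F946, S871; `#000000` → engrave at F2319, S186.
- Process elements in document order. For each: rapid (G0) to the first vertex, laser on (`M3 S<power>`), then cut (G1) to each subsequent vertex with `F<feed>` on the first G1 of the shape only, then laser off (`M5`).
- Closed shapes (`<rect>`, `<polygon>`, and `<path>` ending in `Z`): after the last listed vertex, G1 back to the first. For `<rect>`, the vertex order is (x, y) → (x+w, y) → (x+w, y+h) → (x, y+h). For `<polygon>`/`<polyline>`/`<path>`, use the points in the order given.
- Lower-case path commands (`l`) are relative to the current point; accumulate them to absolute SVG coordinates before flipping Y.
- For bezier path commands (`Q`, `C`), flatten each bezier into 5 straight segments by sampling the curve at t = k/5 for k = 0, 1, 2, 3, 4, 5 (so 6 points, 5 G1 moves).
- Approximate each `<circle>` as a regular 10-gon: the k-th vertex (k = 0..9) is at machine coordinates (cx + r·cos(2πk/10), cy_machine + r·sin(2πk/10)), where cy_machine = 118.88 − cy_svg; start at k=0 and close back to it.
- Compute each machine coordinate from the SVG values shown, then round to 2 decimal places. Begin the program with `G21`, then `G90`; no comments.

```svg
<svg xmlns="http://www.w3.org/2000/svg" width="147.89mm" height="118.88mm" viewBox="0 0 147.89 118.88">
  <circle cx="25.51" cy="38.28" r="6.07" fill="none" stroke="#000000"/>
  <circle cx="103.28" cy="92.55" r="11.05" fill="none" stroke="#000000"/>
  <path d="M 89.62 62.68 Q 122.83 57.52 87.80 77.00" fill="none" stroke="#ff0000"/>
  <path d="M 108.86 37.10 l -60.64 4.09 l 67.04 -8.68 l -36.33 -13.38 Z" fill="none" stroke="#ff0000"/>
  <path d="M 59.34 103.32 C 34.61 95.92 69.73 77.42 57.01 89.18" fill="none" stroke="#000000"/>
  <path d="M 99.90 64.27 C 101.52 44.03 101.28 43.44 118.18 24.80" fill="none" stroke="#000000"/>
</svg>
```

G21
G90
G0 X31.58 Y80.60
M3 S186
G1 X30.42 Y84.17 F2319
G1 X27.39 Y86.37
G1 X23.63 Y86.37
G1 X20.60 Y84.17
G1 X19.44 Y80.60
G1 X20.60 Y77.03
G1 X23.63 Y74.83
G1 X27.39 Y74.83
G1 X30.42 Y77.03
G1 X31.58 Y80.60
M5
G0 X114.33 Y26.33
M3 S186
G1 X112.22 Y32.83 F2319
G1 X106.69 Y36.84
G1 X99.87 Y36.84
G1 X94.34 Y32.83
G1 X92.23 Y26.33
G1 X94.34 Y19.83
G1 X99.87 Y15.82
G1 X106.69 Y15.82
G1 X112.22 Y19.83
G1 X114.33 Y26.33
M5
G0 X89.62 Y56.20
M3 S871
G1 X100.17 Y57.28 F946
G1 X105.27 Y56.39
G1 X104.91 Y53.52
G1 X99.08 Y48.69
G1 X87.80 Y41.88
M5
G0 X108.86 Y81.78
M3 S871
G1 X48.22 Y77.69 F946
G1 X115.26 Y86.37
G1 X78.93 Y99.75
G1 X108.86 Y81.78
M5
G0 X59.34 Y15.56
M3 S186
G1 X50.82 Y21.00 F2319
G1 X51.50 Y27.12
G1 X56.20 Y31.93
G1 X59.76 Y33.46
G1 X57.01 Y29.70
M5
G0 X99.90 Y54.61
M3 S186
G1 X100.80 Y64.70 F2319
G1 X102.17 Y71.88
G1 X104.91 Y77.96
G1 X109.94 Y84.76
G1 X118.18 Y94.08
M5

viewBox `0 0 147.89 118.88` with mm width/height → 1 unit = 1 mm. Flip: y_m = 118.88 − y_svg.

**Shape 1** — `<circle>` circle, stroke `#000000` → engrave (S186, F2319). Machine vertices: (31.58,80.60) → (30.42,84.17) → (27.39,86.37) → (23.63,86.37) → (20.60,84.17) → (19.44,80.60) → (20.60,77.03) → (23.63,74.83) → (27.39,74.83) → (30.42,77.03) → (31.58,80.60). Closed: final G1 returns to the first vertex.

**Shape 2** — `<circle>` circle, stroke `#000000` → engrave (S186, F2319). Machine vertices: (114.33,26.33) → (112.22,32.83) → (106.69,36.84) → (99.87,36.84) → (94.34,32.83) → (92.23,26.33) → (94.34,19.83) → (99.87,15.82) → (106.69,15.82) → (112.22,19.83) → (114.33,26.33). Closed: final G1 returns to the first vertex.

**Shape 3** — `<path>` quadratic bezier, stroke `#ff0000` → cut (S871, F946). Control points (SVG): P0=(89.62,62.68), P1=(122.83,57.52), P2=(87.80,77.00); sampled at t=k/5. Machine vertices: (89.62,56.20) → (100.17,57.28) → (105.27,56.39) → (104.91,53.52) → (99.08,48.69) → (87.80,41.88). Open path.

**Shape 4** — `<path>` closed polygon, stroke `#ff0000` → cut (S871, F946). Machine vertices: (108.86,81.78) → (48.22,77.69) → (115.26,86.37) → (78.93,99.75) → (108.86,81.78). Closed: final G1 returns to the first vertex.

**Shape 5** — `<path>` cubic bezier, stroke `#000000` → engrave (S186, F2319). Control points (SVG): P0=(59.34,103.32), P1=(34.61,95.92), P2=(69.73,77.42), P3=(57.01,89.18); sampled at t=k/5. Machine vertices: (59.34,15.56) → (50.82,21.00) → (51.50,27.12) → (56.20,31.93) → (59.76,33.46) → (57.01,29.70). Open path.

**Shape 6** — `<path>` cubic bezier, stroke `#000000` → engrave (S186, F2319). Control points (SVG): P0=(99.90,64.27), P1=(101.52,44.03), P2=(101.28,43.44), P3=(118.18,24.80); sampled at t=k/5. Machine vertices: (99.90,54.61) → (100.80,64.70) → (102.17,71.88) → (104.91,77.96) → (109.94,84.76) → (118.18,94.08). Open path.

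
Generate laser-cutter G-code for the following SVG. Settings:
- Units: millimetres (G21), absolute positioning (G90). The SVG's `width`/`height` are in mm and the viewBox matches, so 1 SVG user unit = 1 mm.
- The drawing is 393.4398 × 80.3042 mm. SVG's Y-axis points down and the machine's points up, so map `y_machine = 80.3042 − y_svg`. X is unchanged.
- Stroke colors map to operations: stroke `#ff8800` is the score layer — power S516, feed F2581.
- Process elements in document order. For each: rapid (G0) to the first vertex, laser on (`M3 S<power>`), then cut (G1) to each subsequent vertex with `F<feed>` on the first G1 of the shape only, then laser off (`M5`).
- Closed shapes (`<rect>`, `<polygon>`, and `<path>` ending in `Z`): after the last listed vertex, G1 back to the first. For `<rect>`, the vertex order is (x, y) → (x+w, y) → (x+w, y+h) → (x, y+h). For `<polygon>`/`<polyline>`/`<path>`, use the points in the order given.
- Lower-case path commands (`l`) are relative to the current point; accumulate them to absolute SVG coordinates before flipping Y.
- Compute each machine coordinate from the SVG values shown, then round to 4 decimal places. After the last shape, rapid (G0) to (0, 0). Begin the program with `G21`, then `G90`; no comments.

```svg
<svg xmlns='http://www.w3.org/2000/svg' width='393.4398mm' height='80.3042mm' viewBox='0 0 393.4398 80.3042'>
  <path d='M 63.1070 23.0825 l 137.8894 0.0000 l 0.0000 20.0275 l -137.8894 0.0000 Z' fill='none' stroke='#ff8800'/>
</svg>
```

G21
G90
G0 X63.1070 Y57.2217
M3 S516
G1 X200.9964 Y57.2217 F2581
G1 X200.9964 Y37.1942
G1 X63.1070 Y37.1942
G1 X63.1070 Y57.2217
M5
G0 X0.0000 Y0.0000

Since the viewBox matches the mm dimensions, user units are millimetres directly. The only transform is the Y-flip y_m = 80.3042 − y_svg.

Shape 1 is a rectangle drawn with `<path>`. Its stroke #ff8800 means score at S516, F2581. After flipping Y the toolpath is (63.1070,57.2217) → (200.9964,57.2217) → (200.9964,37.1942) → (63.1070,37.1942) → (63.1070,57.2217), returning to the start.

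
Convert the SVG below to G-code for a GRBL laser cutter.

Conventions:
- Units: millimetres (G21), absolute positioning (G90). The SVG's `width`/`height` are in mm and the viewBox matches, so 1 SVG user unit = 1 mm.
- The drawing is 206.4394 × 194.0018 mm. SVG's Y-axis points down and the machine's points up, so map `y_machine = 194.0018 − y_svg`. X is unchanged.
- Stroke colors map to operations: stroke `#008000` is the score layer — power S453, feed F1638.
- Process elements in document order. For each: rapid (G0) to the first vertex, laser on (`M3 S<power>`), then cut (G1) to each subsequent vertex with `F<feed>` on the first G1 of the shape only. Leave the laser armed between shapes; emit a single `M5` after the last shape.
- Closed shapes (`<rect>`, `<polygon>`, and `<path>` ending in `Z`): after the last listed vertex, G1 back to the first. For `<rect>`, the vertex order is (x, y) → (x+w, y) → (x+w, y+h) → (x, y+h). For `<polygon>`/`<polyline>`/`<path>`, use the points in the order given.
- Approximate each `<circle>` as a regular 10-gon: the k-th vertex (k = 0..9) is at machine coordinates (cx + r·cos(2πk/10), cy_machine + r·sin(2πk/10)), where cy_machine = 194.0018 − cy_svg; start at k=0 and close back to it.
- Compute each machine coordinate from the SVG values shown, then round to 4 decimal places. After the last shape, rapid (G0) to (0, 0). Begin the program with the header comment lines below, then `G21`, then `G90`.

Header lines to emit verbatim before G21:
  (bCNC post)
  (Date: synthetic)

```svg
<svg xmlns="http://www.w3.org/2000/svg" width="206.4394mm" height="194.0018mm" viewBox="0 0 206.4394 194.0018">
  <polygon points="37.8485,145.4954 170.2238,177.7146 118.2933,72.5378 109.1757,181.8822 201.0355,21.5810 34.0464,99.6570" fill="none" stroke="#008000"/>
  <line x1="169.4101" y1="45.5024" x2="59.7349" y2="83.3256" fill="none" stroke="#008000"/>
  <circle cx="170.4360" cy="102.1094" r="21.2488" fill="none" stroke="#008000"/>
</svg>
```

Since the viewBox matches the mm dimensions, user units are millimetres directly. The only transform is the Y-flip y_m = 194.0018 − y_svg.

Shape 1 is a closed polygon drawn with `<polygon>`. Its stroke #008000 means score at S453, F1638. After flipping Y the toolpath is (37.8485,48.5064) → (170.2238,16.2872) → (118.2933,121.4640) → (109.1757,12.1196) → (201.0355,172.4208) → (34.0464,94.3448) → (37.8485,48.5064), returning to the start.

Shape 2 is a line segment drawn with `<line>`. Its stroke #008000 means score at S453, F1638. After flipping Y the toolpath is (169.4101,148.4994) → (59.7349,110.6762).

Shape 3 is a circle drawn with `<circle>`. Its stroke #008000 means score at S453, F1638. After flipping Y the toolpath is (191.6848,91.8924) → (187.6266,104.3821) → (177.0022,112.1012) → (163.8698,112.1012) → (153.2454,104.3821) → (149.1872,91.8924) → (153.2454,79.4027) → (163.8698,71.6836) → (177.0022,71.6836) → (187.6266,79.4027) → (191.6848,91.8924), returning to the start.

(bCNC post)
(Date: synthetic)
G21
G90
G0 X37.8485 Y48.5064
M3 S453
G1 X170.2238 Y16.2872 F1638
G1 X118.2933 Y121.4640
G1 X109.1757 Y12.1196
G1 X201.0355 Y172.4208
G1 X34.0464 Y94.3448
G1 X37.8485 Y48.5064
G0 X169.4101 Y148.4994
M3 S453
G1 X59.7349 Y110.6762 F1638
G0 X191.6848 Y91.8924
M3 S453
G1 X187.6266 Y104.3821 F1638
G1 X177.0022 Y112.1012
G1 X163.8698 Y112.1012
G1 X153.2454 Y104.3821
G1 X149.1872 Y91.8924
G1 X153.2454 Y79.4027
G1 X163.8698 Y71.6836
G1 X177.0022 Y71.6836
G1 X187.6266 Y79.4027
G1 X191.6848 Y91.8924
M5
G0 X0.0000 Y0.0000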